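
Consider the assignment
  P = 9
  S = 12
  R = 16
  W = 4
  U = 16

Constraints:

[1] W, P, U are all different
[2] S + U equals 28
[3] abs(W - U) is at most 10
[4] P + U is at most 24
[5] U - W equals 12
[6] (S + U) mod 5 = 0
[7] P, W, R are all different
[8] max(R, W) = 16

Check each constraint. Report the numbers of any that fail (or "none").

Constraints 3, 4, 6 are violated.

[1] values 4, 9, 16 are pairwise distinct — OK.
[2] S + U = 12 + 16 = 28 — OK.
[3] abs(4 - 16) = 12; 12 > 10, exceeds bound 10 — violated.
[4] P + U = 9 + 16 = 25; 25 > 24, bound 24 not met — violated.
[5] U - W = 16 - 4 = 12 — OK.
[6] S + U = 28; 28 mod 5 = 3, not 0 — violated.
[7] values 9, 4, 16 are pairwise distinct — OK.
[8] max(16, 4) = 16 — OK.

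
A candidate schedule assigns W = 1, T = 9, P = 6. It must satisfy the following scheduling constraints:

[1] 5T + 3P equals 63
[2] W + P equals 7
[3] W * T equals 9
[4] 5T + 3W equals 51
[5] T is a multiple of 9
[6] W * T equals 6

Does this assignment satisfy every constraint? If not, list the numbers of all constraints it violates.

No — constraints 4, 6 are not satisfied.

[1] 5T + 3P = 5(9) + 3(6) = 63 — satisfied.
[2] W + P = 1 + 6 = 7 — satisfied.
[3] W * T = 1 * 9 = 9 — satisfied.
[4] 5T + 3W = 5(9) + 3(1) = 48, not 51 — violated.
[5] 9 / 9 = 1, so 9 divides 9 — satisfied.
[6] W * T = 1 * 9 = 9, not 6 — violated.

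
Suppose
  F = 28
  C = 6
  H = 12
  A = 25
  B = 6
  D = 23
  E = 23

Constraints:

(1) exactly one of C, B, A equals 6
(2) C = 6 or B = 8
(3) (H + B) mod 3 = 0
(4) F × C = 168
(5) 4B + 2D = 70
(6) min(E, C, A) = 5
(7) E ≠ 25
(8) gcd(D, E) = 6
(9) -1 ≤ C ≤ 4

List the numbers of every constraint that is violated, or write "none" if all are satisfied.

Constraints 1, 6, 8, 9 do not hold.

(1) C=6, B=6, A=25; 2 of them equal 6, not exactly one  FAIL
(2) C = 6 = 6 (first disjunct)  OK
(3) H + B = 18; 18 mod 3 = 0  OK
(4) F × C = 28 × 6 = 168  OK
(5) 4B + 2D = 4(6) + 2(23) = 70  OK
(6) min(23, 6, 25) = 6, not 5  FAIL
(7) E = 23, and 23 ≠ 25  OK
(8) gcd(23, 23) = 23, not 6  FAIL
(9) C = 6 is outside [-1, 4]  FAIL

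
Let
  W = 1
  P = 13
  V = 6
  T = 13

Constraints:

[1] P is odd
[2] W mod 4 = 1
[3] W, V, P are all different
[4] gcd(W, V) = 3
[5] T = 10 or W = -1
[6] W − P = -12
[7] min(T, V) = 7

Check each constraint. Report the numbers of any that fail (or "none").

[1] P = 13 is odd  ✔
[2] 1 mod 4 = 1  ✔
[3] values 1, 6, 13 are pairwise distinct  ✔
[4] gcd(1, 6) = 1, not 3  ✘
[5] T = 13 ≠ 10 and W = 1 ≠ -1; both disjuncts false  ✘
[6] W − P = 1 − 13 = -12  ✔
[7] min(13, 6) = 6, not 7  ✘

Constraints 4, 5, 7 are violated.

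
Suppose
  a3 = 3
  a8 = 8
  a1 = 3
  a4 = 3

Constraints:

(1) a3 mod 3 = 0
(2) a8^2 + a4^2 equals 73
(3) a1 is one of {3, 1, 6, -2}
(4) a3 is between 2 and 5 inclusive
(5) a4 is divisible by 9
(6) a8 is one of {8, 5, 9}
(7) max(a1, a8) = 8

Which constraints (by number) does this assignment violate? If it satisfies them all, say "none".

(1) 3 mod 3 = 0  ✔
(2) a8^2 + a4^2 = 8^2 + 3^2 = 64 + 9 = 73  ✔
(3) a1 = 3 is in {3, 1, 6, -2}  ✔
(4) a3 = 3 lies in [2, 5]  ✔
(5) 3 = 9*0 + 3, so 9 does not divide 3  ✘
(6) a8 = 8 is in {8, 5, 9}  ✔
(7) max(3, 8) = 8  ✔

No — constraint 5 is not satisfied.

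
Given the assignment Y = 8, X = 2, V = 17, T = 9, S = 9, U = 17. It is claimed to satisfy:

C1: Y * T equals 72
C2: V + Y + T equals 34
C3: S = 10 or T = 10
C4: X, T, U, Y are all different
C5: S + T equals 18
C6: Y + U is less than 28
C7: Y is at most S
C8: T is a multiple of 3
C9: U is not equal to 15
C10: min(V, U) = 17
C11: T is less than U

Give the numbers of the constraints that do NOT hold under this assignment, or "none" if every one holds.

No — constraint 3 is not satisfied.

C1: Y * T = 8 * 9 = 72 — satisfied.
C2: V + Y + T = 17 + 8 + 9 = 34 — satisfied.
C3: S = 9 ≠ 10 and T = 9 ≠ 10; both disjuncts false — violated.
C4: values 2, 9, 17, 8 are pairwise distinct — satisfied.
C5: S + T = 9 + 9 = 18 — satisfied.
C6: Y + U = 8 + 17 = 25; 25 < 28 — satisfied.
C7: Y = 8, S = 9; 8 ≤ 9 — satisfied.
C8: 9 / 3 = 3, so 3 divides 9 — satisfied.
C9: U = 17, and 17 ≠ 15 — satisfied.
C10: min(17, 17) = 17 — satisfied.
C11: T = 9, U = 17; 9 < 17 — satisfied.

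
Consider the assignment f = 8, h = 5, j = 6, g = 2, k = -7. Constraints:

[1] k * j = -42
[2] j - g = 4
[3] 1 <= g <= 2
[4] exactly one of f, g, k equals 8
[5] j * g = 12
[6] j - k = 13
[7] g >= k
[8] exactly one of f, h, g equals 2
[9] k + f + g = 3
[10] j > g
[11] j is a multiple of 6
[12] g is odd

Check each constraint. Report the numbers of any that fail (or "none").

[1] k * j = -7 * 6 = -42 — satisfied.
[2] j - g = 6 - 2 = 4 — satisfied.
[3] g = 2 lies in [1, 2] — satisfied.
[4] f=8, g=2, k=-7; 1 of them equals 8 — satisfied.
[5] j * g = 6 * 2 = 12 — satisfied.
[6] j - k = 6 - (-7) = 13 — satisfied.
[7] g = 2, k = -7; 2 ≥ -7 — satisfied.
[8] f=8, h=5, g=2; 1 of them equals 2 — satisfied.
[9] k + f + g = -7 + 8 + 2 = 3 — satisfied.
[10] j = 6, g = 2; 6 > 2 — satisfied.
[11] 6 / 6 = 1, so 6 divides 6 — satisfied.
[12] g = 2 is even — violated.

Constraint 12 is violated.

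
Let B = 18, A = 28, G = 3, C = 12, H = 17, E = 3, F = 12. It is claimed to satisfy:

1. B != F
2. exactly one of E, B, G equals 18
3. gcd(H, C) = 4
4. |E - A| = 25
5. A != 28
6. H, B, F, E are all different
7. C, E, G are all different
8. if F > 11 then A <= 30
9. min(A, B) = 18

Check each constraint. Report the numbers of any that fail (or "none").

1. B = 18, F = 12; distinct  true
2. E=3, B=18, G=3; 1 of them equals 18  true
3. gcd(17, 12) = 1, not 4  false
4. |3 - 28| = 25  true
5. A = 28, but 28 is required to differ  false
6. values 17, 18, 12, 3 are pairwise distinct  true
7. E = G = 3, not all different  false
8. F = 12 > 11, so we need A ≤ 30; A = 28 ≤ 30  true
9. min(28, 18) = 18  true

Constraints 3, 5, and 7 do not hold.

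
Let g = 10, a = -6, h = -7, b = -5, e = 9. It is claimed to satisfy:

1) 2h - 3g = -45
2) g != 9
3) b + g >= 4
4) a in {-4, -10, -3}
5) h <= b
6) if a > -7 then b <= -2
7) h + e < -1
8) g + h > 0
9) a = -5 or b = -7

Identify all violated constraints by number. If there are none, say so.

No — constraints 1, 4, 7, and 9 are not satisfied.

1) 2h - 3g = 2(-7) - 3(10) = -44, not -45 — violated.
2) g = 10, and 10 ≠ 9 — satisfied.
3) b + g = -5 + 10 = 5; 5 ≥ 4 — satisfied.
4) a = -6 is not in {-4, -10, -3} — violated.
5) h = -7, b = -5; -7 ≤ -5 — satisfied.
6) a = -6 > -7, so we need b ≤ -2; b = -5 ≤ -2 — satisfied.
7) h + e = -7 + 9 = 2; 2 ≥ -1, bound -1 not met — violated.
8) g + h = 10 + (-7) = 3; 3 > 0 — satisfied.
9) a = -6 ≠ -5 and b = -5 ≠ -7; both disjuncts false — violated.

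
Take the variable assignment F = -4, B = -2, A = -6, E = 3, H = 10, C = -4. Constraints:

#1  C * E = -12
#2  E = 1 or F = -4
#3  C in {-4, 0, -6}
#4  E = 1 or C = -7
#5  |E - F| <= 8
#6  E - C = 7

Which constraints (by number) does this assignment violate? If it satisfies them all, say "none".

#1 C * E = -4 * 3 = -12  OK
#2 E = 3 ≠ 1, but F = -4 = -4 (second disjunct)  OK
#3 C = -4 is in {-4, 0, -6}  OK
#4 E = 3 ≠ 1 and C = -4 ≠ -7; both disjuncts false  FAIL
#5 |3 - (-4)| = 7; 7 ≤ 8  OK
#6 E - C = 3 - (-4) = 7  OK

Constraint 4 is violated.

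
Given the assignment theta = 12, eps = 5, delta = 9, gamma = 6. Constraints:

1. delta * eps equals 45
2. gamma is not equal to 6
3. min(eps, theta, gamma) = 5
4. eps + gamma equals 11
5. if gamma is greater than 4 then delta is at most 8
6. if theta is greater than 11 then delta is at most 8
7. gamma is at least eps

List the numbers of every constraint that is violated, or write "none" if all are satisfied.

Violated: 2, 5, 6.

1. delta * eps = 9 * 5 = 45 — holds.
2. gamma = 6, but 6 is required to differ — does not hold.
3. min(5, 12, 6) = 5 — holds.
4. eps + gamma = 5 + 6 = 11 — holds.
5. gamma = 6 > 4, so we need delta ≤ 8; but delta = 9 > 8 — does not hold.
6. theta = 12 > 11, so we need delta ≤ 8; but delta = 9 > 8 — does not hold.
7. gamma = 6, eps = 5; 6 ≥ 5 — holds.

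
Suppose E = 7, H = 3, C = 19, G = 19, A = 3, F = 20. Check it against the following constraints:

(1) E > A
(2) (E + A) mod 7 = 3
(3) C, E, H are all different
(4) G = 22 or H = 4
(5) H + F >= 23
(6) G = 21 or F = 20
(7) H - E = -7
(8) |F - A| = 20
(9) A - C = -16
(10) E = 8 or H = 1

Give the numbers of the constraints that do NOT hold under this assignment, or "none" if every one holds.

No — constraints 4, 7, 8, and 10 are not satisfied.

(1) E = 7, A = 3; 7 > 3  holds
(2) E + A = 10; 10 mod 7 = 3  holds
(3) values 19, 7, 3 are pairwise distinct  holds
(4) G = 19 ≠ 22 and H = 3 ≠ 4; both disjuncts false  fails
(5) H + F = 3 + 20 = 23; 23 ≥ 23  holds
(6) G = 19 ≠ 21, but F = 20 = 20 (second disjunct)  holds
(7) H - E = 3 - 7 = -4, not -7  fails
(8) |20 - 3| = 17, not 20  fails
(9) A - C = 3 - 19 = -16  holds
(10) E = 7 ≠ 8 and H = 3 ≠ 1; both disjuncts false  fails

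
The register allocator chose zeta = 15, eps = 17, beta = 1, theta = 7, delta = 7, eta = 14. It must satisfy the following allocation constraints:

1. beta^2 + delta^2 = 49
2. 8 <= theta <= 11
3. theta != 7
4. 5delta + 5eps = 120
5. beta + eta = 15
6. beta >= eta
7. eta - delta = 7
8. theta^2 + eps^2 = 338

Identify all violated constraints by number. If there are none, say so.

1. beta^2 + delta^2 = 1^2 + 7^2 = 1 + 49 = 50, not 49  ✘
2. theta = 7 is outside [8, 11]  ✘
3. theta = 7, but 7 is required to differ  ✘
4. 5delta + 5eps = 5(7) + 5(17) = 120  ✔
5. beta + eta = 1 + 14 = 15  ✔
6. beta = 1, eta = 14; 1 < 14 (want ≥)  ✘
7. eta - delta = 14 - 7 = 7  ✔
8. theta^2 + eps^2 = 7^2 + 17^2 = 49 + 289 = 338  ✔

The assignment fails constraints 1, 2, 3, 6.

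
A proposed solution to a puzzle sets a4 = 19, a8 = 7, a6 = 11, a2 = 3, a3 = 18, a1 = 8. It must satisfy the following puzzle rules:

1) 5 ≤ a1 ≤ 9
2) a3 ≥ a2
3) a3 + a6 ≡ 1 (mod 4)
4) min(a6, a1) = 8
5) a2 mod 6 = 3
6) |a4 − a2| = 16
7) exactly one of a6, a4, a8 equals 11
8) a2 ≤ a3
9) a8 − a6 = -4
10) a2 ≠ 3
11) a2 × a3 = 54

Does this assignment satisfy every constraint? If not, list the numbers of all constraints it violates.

1) a1 = 8 lies in [5, 9]  holds
2) a3 = 18, a2 = 3; 18 ≥ 3  holds
3) a3 + a6 = 29; 29 mod 4 = 1  holds
4) min(11, 8) = 8  holds
5) 3 mod 6 = 3  holds
6) |19 − 3| = 16  holds
7) a6=11, a4=19, a8=7; 1 of them equals 11  holds
8) a2 = 3, a3 = 18; 3 ≤ 18  holds
9) a8 − a6 = 7 − 11 = -4  holds
10) a2 = 3, but 3 is required to differ  fails
11) a2 × a3 = 3 × 18 = 54  holds

Constraint 10 does not hold.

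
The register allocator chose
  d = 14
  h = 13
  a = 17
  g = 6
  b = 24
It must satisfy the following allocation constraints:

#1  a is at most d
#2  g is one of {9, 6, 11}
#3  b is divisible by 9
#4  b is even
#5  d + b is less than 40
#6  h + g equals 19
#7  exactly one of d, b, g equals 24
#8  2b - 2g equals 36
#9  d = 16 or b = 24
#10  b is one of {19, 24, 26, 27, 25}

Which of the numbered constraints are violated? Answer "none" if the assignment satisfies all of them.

No — constraints 1 and 3 are not satisfied.

#1 a = 17, d = 14; 17 > 14 (want ≤)  fails
#2 g = 6 is in {9, 6, 11}  holds
#3 24 = 9*2 + 6, so 9 does not divide 24  fails
#4 b = 24 is even  holds
#5 d + b = 14 + 24 = 38; 38 < 40  holds
#6 h + g = 13 + 6 = 19  holds
#7 d=14, b=24, g=6; 1 of them equals 24  holds
#8 2b - 2g = 2(24) - 2(6) = 36  holds
#9 d = 14 ≠ 16, but b = 24 = 24 (second disjunct)  holds
#10 b = 24 is in {19, 24, 26, 27, 25}  holds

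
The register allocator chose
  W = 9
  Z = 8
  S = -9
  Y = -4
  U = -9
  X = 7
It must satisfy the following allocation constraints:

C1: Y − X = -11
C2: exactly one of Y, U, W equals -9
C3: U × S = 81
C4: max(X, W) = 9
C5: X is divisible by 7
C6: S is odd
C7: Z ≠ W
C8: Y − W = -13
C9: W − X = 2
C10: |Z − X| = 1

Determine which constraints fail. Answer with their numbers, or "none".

None — every constraint holds.

C1: Y − X = -4 − 7 = -11 — holds.
C2: Y=-4, U=-9, W=9; 1 of them equals -9 — holds.
C3: U × S = -9 × (-9) = 81 — holds.
C4: max(7, 9) = 9 — holds.
C5: 7 / 7 = 1, so 7 divides 7 — holds.
C6: S = -9 is odd — holds.
C7: Z = 8, W = 9; distinct — holds.
C8: Y − W = -4 − 9 = -13 — holds.
C9: W − X = 9 − 7 = 2 — holds.
C10: |8 − 7| = 1 — holds.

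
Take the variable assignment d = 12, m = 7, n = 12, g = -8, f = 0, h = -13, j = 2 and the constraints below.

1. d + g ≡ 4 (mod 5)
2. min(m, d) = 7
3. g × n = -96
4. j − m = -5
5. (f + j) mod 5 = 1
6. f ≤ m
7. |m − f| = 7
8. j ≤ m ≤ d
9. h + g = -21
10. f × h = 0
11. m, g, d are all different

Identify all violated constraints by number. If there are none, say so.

The assignment fails constraint 5.

1. d + g = 4; 4 mod 5 = 4 — satisfied.
2. min(7, 12) = 7 — satisfied.
3. g × n = -8 × 12 = -96 — satisfied.
4. j − m = 2 − 7 = -5 — satisfied.
5. f + j = 2; 2 mod 5 = 2, not 1 — violated.
6. f = 0, m = 7; 0 ≤ 7 — satisfied.
7. |7 − 0| = 7 — satisfied.
8. values 2 ≤ 7 ≤ 12 — satisfied.
9. h + g = -13 + (-8) = -21 — satisfied.
10. f × h = 0 × (-13) = 0 — satisfied.
11. values 7, -8, 12 are pairwise distinct — satisfied.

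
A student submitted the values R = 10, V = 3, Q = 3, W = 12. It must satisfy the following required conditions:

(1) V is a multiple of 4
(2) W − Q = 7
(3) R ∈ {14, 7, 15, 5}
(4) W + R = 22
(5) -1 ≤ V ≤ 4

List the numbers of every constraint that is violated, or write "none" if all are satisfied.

(1) 3 = 4×0 + 3, so 4 does not divide 3  false
(2) W − Q = 12 − 3 = 9, not 7  false
(3) R = 10 is not in {14, 7, 15, 5}  false
(4) W + R = 12 + 10 = 22  true
(5) V = 3 lies in [-1, 4]  true

The assignment fails constraints 1, 2, 3.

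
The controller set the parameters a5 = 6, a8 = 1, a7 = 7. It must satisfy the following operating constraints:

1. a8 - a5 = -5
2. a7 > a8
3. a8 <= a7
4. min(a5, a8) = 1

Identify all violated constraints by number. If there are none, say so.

1. a8 - a5 = 1 - 6 = -5  holds
2. a7 = 7, a8 = 1; 7 > 1  holds
3. a8 = 1, a7 = 7; 1 ≤ 7  holds
4. min(6, 1) = 1  holds

The assignment satisfies every constraint.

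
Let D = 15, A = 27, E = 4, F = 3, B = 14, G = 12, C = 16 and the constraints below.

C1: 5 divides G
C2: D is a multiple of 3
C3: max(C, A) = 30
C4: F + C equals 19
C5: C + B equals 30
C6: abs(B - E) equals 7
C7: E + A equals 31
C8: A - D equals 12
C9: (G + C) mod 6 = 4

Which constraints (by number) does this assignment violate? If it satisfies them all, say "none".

Constraints 1, 3, 6 do not hold.

C1: 12 = 5*2 + 2, so 5 does not divide 12 — fails.
C2: 15 / 3 = 5, so 3 divides 15 — holds.
C3: max(16, 27) = 27, not 30 — fails.
C4: F + C = 3 + 16 = 19 — holds.
C5: C + B = 16 + 14 = 30 — holds.
C6: abs(14 - 4) = 10, not 7 — fails.
C7: E + A = 4 + 27 = 31 — holds.
C8: A - D = 27 - 15 = 12 — holds.
C9: G + C = 28; 28 mod 6 = 4 — holds.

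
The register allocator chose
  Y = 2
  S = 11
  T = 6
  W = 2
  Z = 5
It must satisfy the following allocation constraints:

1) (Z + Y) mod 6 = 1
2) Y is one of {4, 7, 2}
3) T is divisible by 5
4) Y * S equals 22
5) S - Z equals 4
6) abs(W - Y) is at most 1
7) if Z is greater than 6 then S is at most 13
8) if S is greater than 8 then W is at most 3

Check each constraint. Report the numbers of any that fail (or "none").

1) Z + Y = 7; 7 mod 6 = 1  true
2) Y = 2 is in {4, 7, 2}  true
3) 6 = 5*1 + 1, so 5 does not divide 6  false
4) Y * S = 2 * 11 = 22  true
5) S - Z = 11 - 5 = 6, not 4  false
6) abs(2 - 2) = 0; 0 ≤ 1  true
7) Z = 5, not > 6; antecedent false, conditional vacuously true  true
8) S = 11 > 8, so we need W ≤ 3; W = 2 ≤ 3  true

Violated: 3, 5.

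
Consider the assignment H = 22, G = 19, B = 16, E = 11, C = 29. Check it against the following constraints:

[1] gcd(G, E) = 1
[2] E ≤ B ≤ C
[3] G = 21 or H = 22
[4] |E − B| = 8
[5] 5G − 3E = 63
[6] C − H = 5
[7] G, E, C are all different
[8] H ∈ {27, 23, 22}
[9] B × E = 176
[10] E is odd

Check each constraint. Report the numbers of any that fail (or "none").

[1] gcd(19, 11) = 1 — OK.
[2] values 11 ≤ 16 ≤ 29 — OK.
[3] G = 19 ≠ 21, but H = 22 = 22 (second disjunct) — OK.
[4] |11 − 16| = 5, not 8 — violated.
[5] 5G − 3E = 5(19) − 3(11) = 62, not 63 — violated.
[6] C − H = 29 − 22 = 7, not 5 — violated.
[7] values 19, 11, 29 are pairwise distinct — OK.
[8] H = 22 is in {27, 23, 22} — OK.
[9] B × E = 16 × 11 = 176 — OK.
[10] E = 11 is odd — OK.

No — constraints 4, 5, and 6 are not satisfied.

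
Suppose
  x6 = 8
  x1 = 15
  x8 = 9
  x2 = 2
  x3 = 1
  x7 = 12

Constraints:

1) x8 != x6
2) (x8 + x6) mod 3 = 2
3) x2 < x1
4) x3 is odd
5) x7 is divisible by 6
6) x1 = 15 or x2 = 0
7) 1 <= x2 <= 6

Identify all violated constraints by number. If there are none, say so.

1) x8 = 9, x6 = 8; distinct — OK.
2) x8 + x6 = 17; 17 mod 3 = 2 — OK.
3) x2 = 2, x1 = 15; 2 < 15 — OK.
4) x3 = 1 is odd — OK.
5) 12 / 6 = 2, so 6 divides 12 — OK.
6) x1 = 15 = 15 (first disjunct) — OK.
7) x2 = 2 lies in [1, 6] — OK.

None — every constraint holds.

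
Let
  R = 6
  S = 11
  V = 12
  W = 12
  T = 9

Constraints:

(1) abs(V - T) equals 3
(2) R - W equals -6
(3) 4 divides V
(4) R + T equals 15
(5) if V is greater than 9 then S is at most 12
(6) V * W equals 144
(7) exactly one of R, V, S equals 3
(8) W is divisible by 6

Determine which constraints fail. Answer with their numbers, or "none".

Constraint 7 does not hold.

(1) abs(12 - 9) = 3 — holds.
(2) R - W = 6 - 12 = -6 — holds.
(3) 12 / 4 = 3, so 4 divides 12 — holds.
(4) R + T = 6 + 9 = 15 — holds.
(5) V = 12 > 9, so we need S ≤ 12; S = 11 ≤ 12 — holds.
(6) V * W = 12 * 12 = 144 — holds.
(7) R=6, V=12, S=11; 0 of them equal 3, not exactly one — fails.
(8) 12 / 6 = 2, so 6 divides 12 — holds.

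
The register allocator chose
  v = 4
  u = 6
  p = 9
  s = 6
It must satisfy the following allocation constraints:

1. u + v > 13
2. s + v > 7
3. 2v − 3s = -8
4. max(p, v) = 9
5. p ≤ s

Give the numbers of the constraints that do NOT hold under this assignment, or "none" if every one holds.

Violated: 1, 3, 5.

1. u + v = 6 + 4 = 10; 10 ≤ 13, bound 13 not met — violated.
2. s + v = 6 + 4 = 10; 10 > 7 — OK.
3. 2v − 3s = 2(4) − 3(6) = -10, not -8 — violated.
4. max(9, 4) = 9 — OK.
5. p = 9, s = 6; 9 > 6 (want ≤) — violated.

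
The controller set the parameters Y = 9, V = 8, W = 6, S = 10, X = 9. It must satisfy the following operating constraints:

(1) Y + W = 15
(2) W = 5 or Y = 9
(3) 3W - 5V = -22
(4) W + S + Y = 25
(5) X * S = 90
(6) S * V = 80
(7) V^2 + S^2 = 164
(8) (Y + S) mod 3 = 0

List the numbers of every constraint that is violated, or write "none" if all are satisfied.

No — constraint 8 is not satisfied.

(1) Y + W = 9 + 6 = 15 — OK.
(2) W = 6 ≠ 5, but Y = 9 = 9 (second disjunct) — OK.
(3) 3W - 5V = 3(6) - 5(8) = -22 — OK.
(4) W + S + Y = 6 + 10 + 9 = 25 — OK.
(5) X * S = 9 * 10 = 90 — OK.
(6) S * V = 10 * 8 = 80 — OK.
(7) V^2 + S^2 = 8^2 + 10^2 = 64 + 100 = 164 — OK.
(8) Y + S = 19; 19 mod 3 = 1, not 0 — violated.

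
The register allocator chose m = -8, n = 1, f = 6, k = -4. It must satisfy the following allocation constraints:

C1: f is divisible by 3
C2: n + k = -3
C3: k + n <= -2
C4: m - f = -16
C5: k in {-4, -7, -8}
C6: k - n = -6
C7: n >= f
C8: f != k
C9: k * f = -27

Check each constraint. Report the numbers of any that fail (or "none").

No — constraints 4, 6, 7, 9 are not satisfied.

C1: 6 / 3 = 2, so 3 divides 6 — OK.
C2: n + k = 1 + (-4) = -3 — OK.
C3: k + n = -4 + 1 = -3; -3 ≤ -2 — OK.
C4: m - f = -8 - 6 = -14, not -16 — violated.
C5: k = -4 is in {-4, -7, -8} — OK.
C6: k - n = -4 - 1 = -5, not -6 — violated.
C7: n = 1, f = 6; 1 < 6 (want ≥) — violated.
C8: f = 6, k = -4; distinct — OK.
C9: k * f = -4 * 6 = -24, not -27 — violated.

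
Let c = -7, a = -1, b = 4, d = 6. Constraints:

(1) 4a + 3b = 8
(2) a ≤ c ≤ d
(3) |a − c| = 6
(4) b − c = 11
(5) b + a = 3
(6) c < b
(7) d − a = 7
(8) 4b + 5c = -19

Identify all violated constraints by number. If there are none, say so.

Constraint 2 is violated.

(1) 4a + 3b = 4(-1) + 3(4) = 8  holds
(2) values -1, -7, 6; a = -1 is not ≤ c = -7  fails
(3) |-1 − (-7)| = 6  holds
(4) b − c = 4 − (-7) = 11  holds
(5) b + a = 4 + (-1) = 3  holds
(6) c = -7, b = 4; -7 < 4  holds
(7) d − a = 6 − (-1) = 7  holds
(8) 4b + 5c = 4(4) + 5(-7) = -19  holds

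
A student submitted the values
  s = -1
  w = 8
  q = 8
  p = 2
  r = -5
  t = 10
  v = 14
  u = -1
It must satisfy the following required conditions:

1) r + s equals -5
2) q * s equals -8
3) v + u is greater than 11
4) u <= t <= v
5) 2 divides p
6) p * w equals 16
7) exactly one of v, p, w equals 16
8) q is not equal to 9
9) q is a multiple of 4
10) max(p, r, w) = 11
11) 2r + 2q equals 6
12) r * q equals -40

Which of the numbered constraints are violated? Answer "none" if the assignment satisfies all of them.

The assignment fails constraints 1, 7, and 10.

1) r + s = -5 + (-1) = -6, not -5  no
2) q * s = 8 * (-1) = -8  yes
3) v + u = 14 + (-1) = 13; 13 > 11  yes
4) values -1 <= 10 <= 14  yes
5) 2 / 2 = 1, so 2 divides 2  yes
6) p * w = 2 * 8 = 16  yes
7) v=14, p=2, w=8; 0 of them equal 16, not exactly one  no
8) q = 8, and 8 ≠ 9  yes
9) 8 / 4 = 2, so 4 divides 8  yes
10) max(2, -5, 8) = 8, not 11  no
11) 2r + 2q = 2(-5) + 2(8) = 6  yes
12) r * q = -5 * 8 = -40  yes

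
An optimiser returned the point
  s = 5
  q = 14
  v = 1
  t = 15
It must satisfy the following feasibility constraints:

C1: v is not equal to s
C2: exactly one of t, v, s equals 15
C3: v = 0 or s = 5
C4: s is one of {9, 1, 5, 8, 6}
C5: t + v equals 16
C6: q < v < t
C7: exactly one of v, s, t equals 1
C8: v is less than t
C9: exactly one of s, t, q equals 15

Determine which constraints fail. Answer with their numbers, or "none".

Violated: 6.

C1: v = 1, s = 5; distinct — holds.
C2: t=15, v=1, s=5; 1 of them equals 15 — holds.
C3: v = 1 ≠ 0, but s = 5 = 5 (second disjunct) — holds.
C4: s = 5 is in {9, 1, 5, 8, 6} — holds.
C5: t + v = 15 + 1 = 16 — holds.
C6: values 14, 1, 15; q = 14 is not < v = 1 — does not hold.
C7: v=1, s=5, t=15; 1 of them equals 1 — holds.
C8: v = 1, t = 15; 1 < 15 — holds.
C9: s=5, t=15, q=14; 1 of them equals 15 — holds.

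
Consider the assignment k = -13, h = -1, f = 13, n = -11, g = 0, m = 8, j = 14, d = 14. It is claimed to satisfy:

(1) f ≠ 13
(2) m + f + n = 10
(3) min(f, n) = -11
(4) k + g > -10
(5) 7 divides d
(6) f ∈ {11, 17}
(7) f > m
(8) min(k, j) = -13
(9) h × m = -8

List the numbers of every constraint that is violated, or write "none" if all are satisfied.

Constraints 1, 4, and 6 are violated.

(1) f = 13, but 13 is required to differ — fails.
(2) m + f + n = 8 + 13 + (-11) = 10 — holds.
(3) min(13, -11) = -11 — holds.
(4) k + g = -13 + 0 = -13; -13 ≤ -10, bound -10 not met — fails.
(5) 14 / 7 = 2, so 7 divides 14 — holds.
(6) f = 13 is not in {11, 17} — fails.
(7) f = 13, m = 8; 13 > 8 — holds.
(8) min(-13, 14) = -13 — holds.
(9) h × m = -1 × 8 = -8 — holds.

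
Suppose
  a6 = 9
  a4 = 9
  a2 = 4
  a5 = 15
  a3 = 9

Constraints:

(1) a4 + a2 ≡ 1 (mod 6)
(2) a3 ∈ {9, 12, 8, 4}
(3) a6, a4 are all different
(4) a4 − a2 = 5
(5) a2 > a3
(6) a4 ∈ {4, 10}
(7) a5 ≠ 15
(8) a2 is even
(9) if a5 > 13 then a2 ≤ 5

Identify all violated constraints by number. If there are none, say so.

(1) a4 + a2 = 13; 13 mod 6 = 1  ✓
(2) a3 = 9 is in {9, 12, 8, 4}  ✓
(3) a6 = a4 = 9, not all different  ✗
(4) a4 − a2 = 9 − 4 = 5  ✓
(5) a2 = 4, a3 = 9; 4 ≤ 9 (want >)  ✗
(6) a4 = 9 is not in {4, 10}  ✗
(7) a5 = 15, but 15 is required to differ  ✗
(8) a2 = 4 is even  ✓
(9) a5 = 15 > 13, so we need a2 ≤ 5; a2 = 4 ≤ 5  ✓

Constraints 3, 5, 6, and 7 do not hold.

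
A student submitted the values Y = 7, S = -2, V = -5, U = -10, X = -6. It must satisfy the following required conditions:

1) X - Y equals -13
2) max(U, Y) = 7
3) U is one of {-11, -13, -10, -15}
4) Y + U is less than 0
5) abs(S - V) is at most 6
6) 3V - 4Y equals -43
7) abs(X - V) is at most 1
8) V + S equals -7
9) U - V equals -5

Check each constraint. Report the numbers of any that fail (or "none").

1) X - Y = -6 - 7 = -13  ✔
2) max(-10, 7) = 7  ✔
3) U = -10 is in {-11, -13, -10, -15}  ✔
4) Y + U = 7 + (-10) = -3; -3 < 0  ✔
5) abs(-2 - (-5)) = 3; 3 ≤ 6  ✔
6) 3V - 4Y = 3(-5) - 4(7) = -43  ✔
7) abs(-6 - (-5)) = 1; 1 ≤ 1  ✔
8) V + S = -5 + (-2) = -7  ✔
9) U - V = -10 - (-5) = -5  ✔

Yes — all constraints hold.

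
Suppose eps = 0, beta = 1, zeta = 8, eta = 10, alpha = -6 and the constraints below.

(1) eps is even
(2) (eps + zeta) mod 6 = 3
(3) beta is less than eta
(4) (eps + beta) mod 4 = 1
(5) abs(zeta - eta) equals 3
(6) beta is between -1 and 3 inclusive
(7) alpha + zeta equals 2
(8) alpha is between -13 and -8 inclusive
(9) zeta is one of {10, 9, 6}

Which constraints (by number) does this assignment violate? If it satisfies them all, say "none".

Violated: 2, 5, 8, and 9.

(1) eps = 0 is even  holds
(2) eps + zeta = 8; 8 mod 6 = 2, not 3  fails
(3) beta = 1, eta = 10; 1 < 10  holds
(4) eps + beta = 1; 1 mod 4 = 1  holds
(5) abs(8 - 10) = 2, not 3  fails
(6) beta = 1 lies in [-1, 3]  holds
(7) alpha + zeta = -6 + 8 = 2  holds
(8) alpha = -6 is outside [-13, -8]  fails
(9) zeta = 8 is not in {10, 9, 6}  fails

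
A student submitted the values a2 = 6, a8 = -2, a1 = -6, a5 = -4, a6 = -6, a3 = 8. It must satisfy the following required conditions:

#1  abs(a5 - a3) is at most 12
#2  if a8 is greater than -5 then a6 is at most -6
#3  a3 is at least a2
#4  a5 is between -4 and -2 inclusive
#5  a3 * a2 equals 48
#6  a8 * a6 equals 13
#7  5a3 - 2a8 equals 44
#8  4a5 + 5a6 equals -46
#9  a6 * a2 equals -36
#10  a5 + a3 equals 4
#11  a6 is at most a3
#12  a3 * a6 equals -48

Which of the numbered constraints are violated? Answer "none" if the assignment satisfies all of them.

#1 abs(-4 - 8) = 12; 12 ≤ 12  true
#2 a8 = -2 > -5, so we need a6 ≤ -6; a6 = -6 ≤ -6  true
#3 a3 = 8, a2 = 6; 8 ≥ 6  true
#4 a5 = -4 lies in [-4, -2]  true
#5 a3 * a2 = 8 * 6 = 48  true
#6 a8 * a6 = -2 * (-6) = 12, not 13  false
#7 5a3 - 2a8 = 5(8) - 2(-2) = 44  true
#8 4a5 + 5a6 = 4(-4) + 5(-6) = -46  true
#9 a6 * a2 = -6 * 6 = -36  true
#10 a5 + a3 = -4 + 8 = 4  true
#11 a6 = -6, a3 = 8; -6 ≤ 8  true
#12 a3 * a6 = 8 * (-6) = -48  true

Violated: 6.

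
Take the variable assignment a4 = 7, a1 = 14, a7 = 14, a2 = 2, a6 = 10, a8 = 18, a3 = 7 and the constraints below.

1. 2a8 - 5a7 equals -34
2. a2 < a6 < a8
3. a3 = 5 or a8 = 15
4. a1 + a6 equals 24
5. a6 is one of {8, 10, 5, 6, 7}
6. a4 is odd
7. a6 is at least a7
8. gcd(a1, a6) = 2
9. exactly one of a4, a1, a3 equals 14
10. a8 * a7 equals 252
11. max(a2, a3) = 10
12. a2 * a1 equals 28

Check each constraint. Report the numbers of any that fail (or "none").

1. 2a8 - 5a7 = 2(18) - 5(14) = -34 — holds.
2. values 2 < 10 < 18 — holds.
3. a3 = 7 ≠ 5 and a8 = 18 ≠ 15; both disjuncts false — fails.
4. a1 + a6 = 14 + 10 = 24 — holds.
5. a6 = 10 is in {8, 10, 5, 6, 7} — holds.
6. a4 = 7 is odd — holds.
7. a6 = 10, a7 = 14; 10 < 14 (want ≥) — fails.
8. gcd(14, 10) = 2 — holds.
9. a4=7, a1=14, a3=7; 1 of them equals 14 — holds.
10. a8 * a7 = 18 * 14 = 252 — holds.
11. max(2, 7) = 7, not 10 — fails.
12. a2 * a1 = 2 * 14 = 28 — holds.

No — constraints 3, 7, 11 are not satisfied.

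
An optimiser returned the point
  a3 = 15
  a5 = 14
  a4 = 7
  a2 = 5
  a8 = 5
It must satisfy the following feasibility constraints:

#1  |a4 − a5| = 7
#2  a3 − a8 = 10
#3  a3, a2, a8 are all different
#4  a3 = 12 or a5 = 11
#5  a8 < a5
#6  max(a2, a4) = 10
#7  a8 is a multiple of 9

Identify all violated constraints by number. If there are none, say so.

#1 |7 − 14| = 7 — satisfied.
#2 a3 − a8 = 15 − 5 = 10 — satisfied.
#3 a2 = a8 = 5, not all different — violated.
#4 a3 = 15 ≠ 12 and a5 = 14 ≠ 11; both disjuncts false — violated.
#5 a8 = 5, a5 = 14; 5 < 14 — satisfied.
#6 max(5, 7) = 7, not 10 — violated.
#7 5 = 9×0 + 5, so 9 does not divide 5 — violated.

Constraints 3, 4, 6, and 7 are violated.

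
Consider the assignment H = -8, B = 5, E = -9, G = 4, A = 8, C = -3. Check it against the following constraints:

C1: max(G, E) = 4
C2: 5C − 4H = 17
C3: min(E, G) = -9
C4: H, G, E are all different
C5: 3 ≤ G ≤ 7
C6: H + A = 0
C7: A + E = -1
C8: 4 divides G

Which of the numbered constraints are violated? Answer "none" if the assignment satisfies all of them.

C1: max(4, -9) = 4  holds
C2: 5C − 4H = 5(-3) − 4(-8) = 17  holds
C3: min(-9, 4) = -9  holds
C4: values -8, 4, -9 are pairwise distinct  holds
C5: G = 4 lies in [3, 7]  holds
C6: H + A = -8 + 8 = 0  holds
C7: A + E = 8 + (-9) = -1  holds
C8: 4 / 4 = 1, so 4 divides 4  holds

None — every constraint holds.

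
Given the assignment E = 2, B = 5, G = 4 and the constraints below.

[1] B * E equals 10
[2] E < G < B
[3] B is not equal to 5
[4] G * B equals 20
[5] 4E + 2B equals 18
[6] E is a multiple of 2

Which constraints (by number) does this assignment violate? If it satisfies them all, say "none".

Constraint 3 does not hold.

[1] B * E = 5 * 2 = 10  ✔
[2] values 2 < 4 < 5  ✔
[3] B = 5, but 5 is required to differ  ✘
[4] G * B = 4 * 5 = 20  ✔
[5] 4E + 2B = 4(2) + 2(5) = 18  ✔
[6] 2 / 2 = 1, so 2 divides 2  ✔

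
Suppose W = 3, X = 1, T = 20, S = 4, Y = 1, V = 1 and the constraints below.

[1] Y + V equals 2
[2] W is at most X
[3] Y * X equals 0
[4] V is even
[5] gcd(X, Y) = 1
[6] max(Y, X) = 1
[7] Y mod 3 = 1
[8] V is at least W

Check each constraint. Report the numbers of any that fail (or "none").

Constraints 2, 3, 4, and 8 do not hold.

[1] Y + V = 1 + 1 = 2 — holds.
[2] W = 3, X = 1; 3 > 1 (want ≤) — fails.
[3] Y * X = 1 * 1 = 1, not 0 — fails.
[4] V = 1 is odd — fails.
[5] gcd(1, 1) = 1 — holds.
[6] max(1, 1) = 1 — holds.
[7] 1 mod 3 = 1 — holds.
[8] V = 1, W = 3; 1 < 3 (want ≥) — fails.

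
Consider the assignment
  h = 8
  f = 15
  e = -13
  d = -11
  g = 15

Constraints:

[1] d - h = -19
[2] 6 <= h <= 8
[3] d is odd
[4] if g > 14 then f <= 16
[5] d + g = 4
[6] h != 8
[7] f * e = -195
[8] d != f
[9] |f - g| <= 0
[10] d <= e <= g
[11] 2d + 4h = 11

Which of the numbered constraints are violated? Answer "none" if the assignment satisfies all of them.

[1] d - h = -11 - 8 = -19 — holds.
[2] h = 8 lies in [6, 8] — holds.
[3] d = -11 is odd — holds.
[4] g = 15 > 14, so we need f ≤ 16; f = 15 ≤ 16 — holds.
[5] d + g = -11 + 15 = 4 — holds.
[6] h = 8, but 8 is required to differ — fails.
[7] f * e = 15 * (-13) = -195 — holds.
[8] d = -11, f = 15; distinct — holds.
[9] |15 - 15| = 0; 0 ≤ 0 — holds.
[10] values -11, -13, 15; d = -11 is not <= e = -13 — fails.
[11] 2d + 4h = 2(-11) + 4(8) = 10, not 11 — fails.

The assignment fails constraints 6, 10, and 11.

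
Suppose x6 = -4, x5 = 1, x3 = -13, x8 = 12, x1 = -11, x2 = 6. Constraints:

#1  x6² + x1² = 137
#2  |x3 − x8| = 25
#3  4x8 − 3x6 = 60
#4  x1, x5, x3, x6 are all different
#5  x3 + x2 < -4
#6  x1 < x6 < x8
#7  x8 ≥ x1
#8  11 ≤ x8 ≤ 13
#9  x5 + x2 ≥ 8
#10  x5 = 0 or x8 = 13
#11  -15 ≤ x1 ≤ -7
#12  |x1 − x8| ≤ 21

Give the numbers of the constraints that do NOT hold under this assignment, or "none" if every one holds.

The assignment fails constraints 9, 10, and 12.

#1 x6² + x1² = (-4)² + (-11)² = 16 + 121 = 137  ✔
#2 |-13 − 12| = 25  ✔
#3 4x8 − 3x6 = 4(12) − 3(-4) = 60  ✔
#4 values -11, 1, -13, -4 are pairwise distinct  ✔
#5 x3 + x2 = -13 + 6 = -7; -7 < -4  ✔
#6 values -11 < -4 < 12  ✔
#7 x8 = 12, x1 = -11; 12 ≥ -11  ✔
#8 x8 = 12 lies in [11, 13]  ✔
#9 x5 + x2 = 1 + 6 = 7; 7 < 8, bound 8 not met  ✘
#10 x5 = 1 ≠ 0 and x8 = 12 ≠ 13; both disjuncts false  ✘
#11 x1 = -11 lies in [-15, -7]  ✔
#12 |-11 − 12| = 23; 23 > 21, exceeds bound 21  ✘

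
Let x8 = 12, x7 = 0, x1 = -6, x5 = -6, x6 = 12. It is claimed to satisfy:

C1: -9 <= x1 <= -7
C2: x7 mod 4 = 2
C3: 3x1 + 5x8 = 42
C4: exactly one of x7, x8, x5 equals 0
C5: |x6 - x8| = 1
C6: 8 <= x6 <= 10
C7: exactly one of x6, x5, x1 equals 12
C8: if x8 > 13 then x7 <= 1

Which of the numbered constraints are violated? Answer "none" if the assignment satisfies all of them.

C1: x1 = -6 is outside [-9, -7]  no
C2: 0 mod 4 = 0, not 2  no
C3: 3x1 + 5x8 = 3(-6) + 5(12) = 42  yes
C4: x7=0, x8=12, x5=-6; 1 of them equals 0  yes
C5: |12 - 12| = 0, not 1  no
C6: x6 = 12 is outside [8, 10]  no
C7: x6=12, x5=-6, x1=-6; 1 of them equals 12  yes
C8: x8 = 12, not > 13; antecedent false, conditional vacuously true  yes

Violated: 1, 2, 5, and 6.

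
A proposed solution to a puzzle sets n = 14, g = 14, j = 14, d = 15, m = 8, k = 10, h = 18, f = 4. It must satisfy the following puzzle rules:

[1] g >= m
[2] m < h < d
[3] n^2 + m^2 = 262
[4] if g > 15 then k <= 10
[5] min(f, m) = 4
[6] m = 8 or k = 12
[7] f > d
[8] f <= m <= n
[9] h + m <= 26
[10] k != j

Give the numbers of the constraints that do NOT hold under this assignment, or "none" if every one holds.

The assignment fails constraints 2, 3, and 7.

[1] g = 14, m = 8; 14 ≥ 8  ✔
[2] values 8, 18, 15; h = 18 is not < d = 15  ✘
[3] n^2 + m^2 = 14^2 + 8^2 = 196 + 64 = 260, not 262  ✘
[4] g = 14, not > 15; antecedent false, conditional vacuously true  ✔
[5] min(4, 8) = 4  ✔
[6] m = 8 = 8 (first disjunct)  ✔
[7] f = 4, d = 15; 4 ≤ 15 (want >)  ✘
[8] values 4 <= 8 <= 14  ✔
[9] h + m = 18 + 8 = 26; 26 ≤ 26  ✔
[10] k = 10, j = 14; distinct  ✔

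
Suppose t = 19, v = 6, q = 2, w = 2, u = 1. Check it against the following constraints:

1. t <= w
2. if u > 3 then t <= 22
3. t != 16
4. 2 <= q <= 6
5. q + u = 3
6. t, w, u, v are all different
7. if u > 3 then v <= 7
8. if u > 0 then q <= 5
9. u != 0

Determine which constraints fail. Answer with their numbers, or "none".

1. t = 19, w = 2; 19 > 2 (want ≤) — does not hold.
2. u = 1, not > 3; antecedent false, conditional vacuously true — holds.
3. t = 19, and 19 ≠ 16 — holds.
4. q = 2 lies in [2, 6] — holds.
5. q + u = 2 + 1 = 3 — holds.
6. values 19, 2, 1, 6 are pairwise distinct — holds.
7. u = 1, not > 3; antecedent false, conditional vacuously true — holds.
8. u = 1 > 0, so we need q ≤ 5; q = 2 ≤ 5 — holds.
9. u = 1, and 1 ≠ 0 — holds.

No — constraint 1 is not satisfied.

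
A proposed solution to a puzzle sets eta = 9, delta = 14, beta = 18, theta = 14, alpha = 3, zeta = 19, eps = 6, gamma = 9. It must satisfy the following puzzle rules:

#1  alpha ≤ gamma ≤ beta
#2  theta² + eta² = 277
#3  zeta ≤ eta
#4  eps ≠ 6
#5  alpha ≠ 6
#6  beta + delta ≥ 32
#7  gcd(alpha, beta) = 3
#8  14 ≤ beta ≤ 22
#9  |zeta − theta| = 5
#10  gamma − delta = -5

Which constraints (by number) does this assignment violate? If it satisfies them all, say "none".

Constraints 3 and 4 are violated.

#1 values 3 ≤ 9 ≤ 18 — satisfied.
#2 theta² + eta² = 14² + 9² = 196 + 81 = 277 — satisfied.
#3 zeta = 19, eta = 9; 19 > 9 (want ≤) — violated.
#4 eps = 6, but 6 is required to differ — violated.
#5 alpha = 3, and 3 ≠ 6 — satisfied.
#6 beta + delta = 18 + 14 = 32; 32 ≥ 32 — satisfied.
#7 gcd(3, 18) = 3 — satisfied.
#8 beta = 18 lies in [14, 22] — satisfied.
#9 |19 − 14| = 5 — satisfied.
#10 gamma − delta = 9 − 14 = -5 — satisfied.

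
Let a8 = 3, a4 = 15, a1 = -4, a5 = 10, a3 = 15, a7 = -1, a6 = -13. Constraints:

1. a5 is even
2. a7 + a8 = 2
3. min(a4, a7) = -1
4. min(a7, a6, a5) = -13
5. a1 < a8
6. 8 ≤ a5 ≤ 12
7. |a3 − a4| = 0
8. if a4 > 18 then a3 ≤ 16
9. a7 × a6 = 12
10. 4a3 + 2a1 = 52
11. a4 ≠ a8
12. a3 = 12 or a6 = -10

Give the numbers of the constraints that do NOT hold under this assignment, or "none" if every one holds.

1. a5 = 10 is even — holds.
2. a7 + a8 = -1 + 3 = 2 — holds.
3. min(15, -1) = -1 — holds.
4. min(-1, -13, 10) = -13 — holds.
5. a1 = -4, a8 = 3; -4 < 3 — holds.
6. a5 = 10 lies in [8, 12] — holds.
7. |15 − 15| = 0 — holds.
8. a4 = 15, not > 18; antecedent false, conditional vacuously true — holds.
9. a7 × a6 = -1 × (-13) = 13, not 12 — does not hold.
10. 4a3 + 2a1 = 4(15) + 2(-4) = 52 — holds.
11. a4 = 15, a8 = 3; distinct — holds.
12. a3 = 15 ≠ 12 and a6 = -13 ≠ -10; both disjuncts false — does not hold.

Constraints 9 and 12 are violated.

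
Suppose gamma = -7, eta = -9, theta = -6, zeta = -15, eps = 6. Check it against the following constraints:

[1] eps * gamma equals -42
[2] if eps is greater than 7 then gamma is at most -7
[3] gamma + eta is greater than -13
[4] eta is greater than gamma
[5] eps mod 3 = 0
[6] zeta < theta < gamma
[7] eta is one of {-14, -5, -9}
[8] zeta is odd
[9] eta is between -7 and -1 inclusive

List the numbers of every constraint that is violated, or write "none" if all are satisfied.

Constraints 3, 4, 6, and 9 are violated.

[1] eps * gamma = 6 * (-7) = -42  true
[2] eps = 6, not > 7; antecedent false, conditional vacuously true  true
[3] gamma + eta = -7 + (-9) = -16; -16 ≤ -13, bound -13 not met  false
[4] eta = -9, gamma = -7; -9 ≤ -7 (want >)  false
[5] 6 mod 3 = 0  true
[6] values -15, -6, -7; theta = -6 is not < gamma = -7  false
[7] eta = -9 is in {-14, -5, -9}  true
[8] zeta = -15 is odd  true
[9] eta = -9 is outside [-7, -1]  false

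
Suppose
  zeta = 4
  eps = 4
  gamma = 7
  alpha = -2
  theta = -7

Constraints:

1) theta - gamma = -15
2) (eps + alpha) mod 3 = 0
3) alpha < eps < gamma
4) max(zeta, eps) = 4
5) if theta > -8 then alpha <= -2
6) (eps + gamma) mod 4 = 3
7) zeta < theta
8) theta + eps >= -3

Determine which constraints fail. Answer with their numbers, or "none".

1) theta - gamma = -7 - 7 = -14, not -15 — fails.
2) eps + alpha = 2; 2 mod 3 = 2, not 0 — fails.
3) values -2 < 4 < 7 — holds.
4) max(4, 4) = 4 — holds.
5) theta = -7 > -8, so we need alpha ≤ -2; alpha = -2 ≤ -2 — holds.
6) eps + gamma = 11; 11 mod 4 = 3 — holds.
7) zeta = 4, theta = -7; 4 ≥ -7 (want <) — fails.
8) theta + eps = -7 + 4 = -3; -3 ≥ -3 — holds.

Violated: 1, 2, 7.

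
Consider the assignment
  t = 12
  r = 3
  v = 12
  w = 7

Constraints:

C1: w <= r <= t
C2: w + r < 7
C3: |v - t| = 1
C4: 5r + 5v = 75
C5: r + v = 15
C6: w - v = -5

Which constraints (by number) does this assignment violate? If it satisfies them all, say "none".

The assignment fails constraints 1, 2, 3.

C1: values 7, 3, 12; w = 7 is not <= r = 3 — violated.
C2: w + r = 7 + 3 = 10; 10 ≥ 7, bound 7 not met — violated.
C3: |12 - 12| = 0, not 1 — violated.
C4: 5r + 5v = 5(3) + 5(12) = 75 — satisfied.
C5: r + v = 3 + 12 = 15 — satisfied.
C6: w - v = 7 - 12 = -5 — satisfied.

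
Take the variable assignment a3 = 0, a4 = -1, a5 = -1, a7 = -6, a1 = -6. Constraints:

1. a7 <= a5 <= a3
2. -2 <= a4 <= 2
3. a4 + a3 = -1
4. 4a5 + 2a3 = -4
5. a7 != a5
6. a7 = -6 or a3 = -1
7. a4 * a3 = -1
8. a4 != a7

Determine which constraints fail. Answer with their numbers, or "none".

1. values -6 <= -1 <= 0  holds
2. a4 = -1 lies in [-2, 2]  holds
3. a4 + a3 = -1 + 0 = -1  holds
4. 4a5 + 2a3 = 4(-1) + 2(0) = -4  holds
5. a7 = -6, a5 = -1; distinct  holds
6. a7 = -6 = -6 (first disjunct)  holds
7. a4 * a3 = -1 * 0 = 0, not -1  fails
8. a4 = -1, a7 = -6; distinct  holds

No — constraint 7 is not satisfied.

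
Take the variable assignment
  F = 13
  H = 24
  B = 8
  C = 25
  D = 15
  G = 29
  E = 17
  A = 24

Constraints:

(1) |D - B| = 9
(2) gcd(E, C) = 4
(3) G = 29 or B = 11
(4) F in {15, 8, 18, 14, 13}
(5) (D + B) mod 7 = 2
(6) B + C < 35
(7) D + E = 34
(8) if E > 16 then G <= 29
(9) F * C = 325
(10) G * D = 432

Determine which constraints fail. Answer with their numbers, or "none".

(1) |15 - 8| = 7, not 9 — violated.
(2) gcd(17, 25) = 1, not 4 — violated.
(3) G = 29 = 29 (first disjunct) — satisfied.
(4) F = 13 is in {15, 8, 18, 14, 13} — satisfied.
(5) D + B = 23; 23 mod 7 = 2 — satisfied.
(6) B + C = 8 + 25 = 33; 33 < 35 — satisfied.
(7) D + E = 15 + 17 = 32, not 34 — violated.
(8) E = 17 > 16, so we need G ≤ 29; G = 29 ≤ 29 — satisfied.
(9) F * C = 13 * 25 = 325 — satisfied.
(10) G * D = 29 * 15 = 435, not 432 — violated.

Constraints 1, 2, 7, and 10 are violated.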